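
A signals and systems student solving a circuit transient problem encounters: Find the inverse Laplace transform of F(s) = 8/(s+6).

Standard pair: k/(s+a) <-> k*e^(-at)*u(t)
With k=8, a=6: f(t) = 8*e^(-6t)*u(t)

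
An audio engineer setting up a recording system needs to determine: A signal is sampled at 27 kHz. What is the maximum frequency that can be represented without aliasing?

The maximum frequency that can be represented without aliasing
is the Nyquist frequency: f_max = f_s / 2 = 27 kHz / 2 = 27/2 kHz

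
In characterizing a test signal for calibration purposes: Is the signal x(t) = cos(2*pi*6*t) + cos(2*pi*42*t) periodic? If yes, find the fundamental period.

f1 = 6 Hz, f2 = 42 Hz
Period T1 = 1/6, T2 = 1/42
Ratio T1/T2 = 42/6, which is rational.
The signal is periodic with fundamental period T = 1/GCD(6,42) = 1/6 s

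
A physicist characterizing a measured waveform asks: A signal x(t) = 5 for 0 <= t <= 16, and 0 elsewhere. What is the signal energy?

Energy = integral of |x(t)|^2 dt over the signal duration
= 5^2 * 16 = 25 * 16 = 400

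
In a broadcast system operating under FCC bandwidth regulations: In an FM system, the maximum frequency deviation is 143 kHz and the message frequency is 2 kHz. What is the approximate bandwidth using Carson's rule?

Carson's rule: BW = 2*(delta_f + f_m)
= 2*(143 + 2) kHz = 290 kHz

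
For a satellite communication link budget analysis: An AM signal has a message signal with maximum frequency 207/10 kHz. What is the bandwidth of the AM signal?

In AM (double-sideband), the bandwidth is twice the message frequency.
BW = 2 * f_m = 2 * 207/10 kHz = 207/5 kHz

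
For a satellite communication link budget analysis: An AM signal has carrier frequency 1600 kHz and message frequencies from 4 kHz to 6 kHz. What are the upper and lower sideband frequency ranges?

Upper sideband (USB) = fc + [fm_low, fm_high] = 1600 + [4, 6] = [1604, 1606] kHz
Lower sideband (LSB) = fc - [fm_high, fm_low] = 1600 - [6, 4] = [1594, 1596] kHz
Total occupied spectrum: 1594 kHz to 1606 kHz (plus carrier at 1600 kHz)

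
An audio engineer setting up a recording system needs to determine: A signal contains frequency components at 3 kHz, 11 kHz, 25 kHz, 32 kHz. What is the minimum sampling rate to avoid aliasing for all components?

The highest frequency component is f_max = 32 kHz.
Nyquist rate = 2 * f_max = 2 * 32 kHz = 64 kHz.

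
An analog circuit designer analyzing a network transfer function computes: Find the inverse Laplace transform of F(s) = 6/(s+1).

Standard pair: k/(s+a) <-> k*e^(-at)*u(t)
With k=6, a=1: f(t) = 6*e^(-t)*u(t)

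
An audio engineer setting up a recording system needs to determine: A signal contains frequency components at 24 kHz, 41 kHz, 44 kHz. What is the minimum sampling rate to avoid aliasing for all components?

The highest frequency component is f_max = 44 kHz.
Nyquist rate = 2 * f_max = 2 * 44 kHz = 88 kHz.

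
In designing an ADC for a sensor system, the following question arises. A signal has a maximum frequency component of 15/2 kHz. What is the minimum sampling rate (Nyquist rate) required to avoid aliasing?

By the Nyquist-Shannon sampling theorem,
the minimum sampling rate (Nyquist rate) must be at least 2 * f_max.
Nyquist rate = 2 * 15/2 kHz = 15 kHz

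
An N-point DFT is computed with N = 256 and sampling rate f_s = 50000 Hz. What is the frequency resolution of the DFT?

DFT frequency resolution = f_s / N
= 50000 / 256 = 3125/16 Hz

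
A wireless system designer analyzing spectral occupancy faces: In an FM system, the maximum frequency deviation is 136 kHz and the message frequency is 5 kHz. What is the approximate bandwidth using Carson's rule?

Carson's rule: BW = 2*(delta_f + f_m)
= 2*(136 + 5) kHz = 282 kHz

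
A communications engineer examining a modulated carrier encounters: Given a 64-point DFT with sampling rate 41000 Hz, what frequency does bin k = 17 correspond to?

The frequency of DFT bin k is: f_k = k * f_s / N
f_17 = 17 * 41000 / 64 = 87125/8 Hz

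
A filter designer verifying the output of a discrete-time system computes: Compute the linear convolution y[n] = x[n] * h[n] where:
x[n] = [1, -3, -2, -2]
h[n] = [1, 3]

y[n] = sum_k x[k]*h[n-k]. Output length = len(x) + len(h) - 1 = 4 + 2 - 1 = 5.
y[0] = 1*1 = 1
y[1] = -3*1 + 1*3 = 0
y[2] = -2*1 + -3*3 = -11
y[3] = -2*1 + -2*3 = -8
y[4] = -2*3 = -6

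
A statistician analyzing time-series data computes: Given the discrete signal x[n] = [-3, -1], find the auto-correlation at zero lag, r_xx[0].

The auto-correlation at zero lag r_xx[0] equals the signal energy.
r_xx[0] = sum of x[n]^2 = (-3)^2 + (-1)^2
= 9 + 1 = 10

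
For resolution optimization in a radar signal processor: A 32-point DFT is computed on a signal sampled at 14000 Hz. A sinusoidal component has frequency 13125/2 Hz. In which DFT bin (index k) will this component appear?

DFT frequency resolution = f_s/N = 14000/32 = 875/2 Hz
Bin index k = f_signal / resolution = 13125/2 / 875/2 = 15
The signal frequency 13125/2 Hz falls in DFT bin k = 15.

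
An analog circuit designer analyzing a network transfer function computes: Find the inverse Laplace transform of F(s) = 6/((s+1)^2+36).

Standard pair: w/((s+a)^2+w^2) <-> e^(-at)*sin(wt)*u(t)
With a=1, w=6: f(t) = e^(-t)*sin(6t)*u(t)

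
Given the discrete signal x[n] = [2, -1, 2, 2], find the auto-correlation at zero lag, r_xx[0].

The auto-correlation at zero lag r_xx[0] equals the signal energy.
r_xx[0] = sum of x[n]^2 = 2^2 + (-1)^2 + 2^2 + 2^2
= 4 + 1 + 4 + 4 = 13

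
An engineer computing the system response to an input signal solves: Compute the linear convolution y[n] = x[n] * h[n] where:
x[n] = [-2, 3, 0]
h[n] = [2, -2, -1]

y[n] = sum_k x[k]*h[n-k]. Output length = len(x) + len(h) - 1 = 3 + 3 - 1 = 5.
y[0] = -2*2 = -4
y[1] = 3*2 + -2*-2 = 10
y[2] = 0*2 + 3*-2 + -2*-1 = -4
y[3] = 0*-2 + 3*-1 = -3
y[4] = 0*-1 = 0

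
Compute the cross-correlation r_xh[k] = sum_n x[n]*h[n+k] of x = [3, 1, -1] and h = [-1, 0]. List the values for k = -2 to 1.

Both sequences indexed from 0 and zero outside their support.
Lags with overlap: k = -2 to 1.
  r_xh[-2] = x[2]*h[0] = 1
  r_xh[-1] = x[1]*h[0] + x[2]*h[1] = -1
  r_xh[0] = x[0]*h[0] + x[1]*h[1] = -3
  r_xh[1] = x[0]*h[1] = 0
r_xh = [1, -1, -3, 0] (for k = -2, ..., 1)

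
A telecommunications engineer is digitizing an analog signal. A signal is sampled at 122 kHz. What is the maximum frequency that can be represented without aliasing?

The maximum frequency that can be represented without aliasing
is the Nyquist frequency: f_max = f_s / 2 = 122 kHz / 2 = 61 kHz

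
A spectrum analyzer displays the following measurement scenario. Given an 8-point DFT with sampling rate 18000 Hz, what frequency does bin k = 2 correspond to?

The frequency of DFT bin k is: f_k = k * f_s / N
f_2 = 2 * 18000 / 8 = 4500 Hz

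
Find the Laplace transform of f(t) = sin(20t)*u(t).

Standard pair: sin(wt)*u(t) <-> w/(s^2+w^2)
With w = 20: L{sin(20t)*u(t)} = 20/(s^2+400)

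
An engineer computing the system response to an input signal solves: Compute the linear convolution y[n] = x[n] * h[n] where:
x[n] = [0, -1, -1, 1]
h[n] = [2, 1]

y[n] = sum_k x[k]*h[n-k]. Output length = len(x) + len(h) - 1 = 4 + 2 - 1 = 5.
y[0] = 0*2 = 0
y[1] = -1*2 + 0*1 = -2
y[2] = -1*2 + -1*1 = -3
y[3] = 1*2 + -1*1 = 1
y[4] = 1*1 = 1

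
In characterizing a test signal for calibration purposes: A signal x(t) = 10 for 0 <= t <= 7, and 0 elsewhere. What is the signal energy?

Energy = integral of |x(t)|^2 dt over the signal duration
= 10^2 * 7 = 100 * 7 = 700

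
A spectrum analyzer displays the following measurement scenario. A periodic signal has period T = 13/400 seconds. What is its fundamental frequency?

The fundamental frequency is the reciprocal of the period.
f = 1/T = 1/(13/400) = 400/13 Hz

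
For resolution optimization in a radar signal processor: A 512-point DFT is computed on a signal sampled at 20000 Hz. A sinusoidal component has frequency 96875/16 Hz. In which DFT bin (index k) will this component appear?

DFT frequency resolution = f_s/N = 20000/512 = 625/16 Hz
Bin index k = f_signal / resolution = 96875/16 / 625/16 = 155
The signal frequency 96875/16 Hz falls in DFT bin k = 155.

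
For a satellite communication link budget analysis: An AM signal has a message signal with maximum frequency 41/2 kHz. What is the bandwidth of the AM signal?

In AM (double-sideband), the bandwidth is twice the message frequency.
BW = 2 * f_m = 2 * 41/2 kHz = 41 kHz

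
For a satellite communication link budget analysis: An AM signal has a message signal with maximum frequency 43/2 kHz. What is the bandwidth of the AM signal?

In AM (double-sideband), the bandwidth is twice the message frequency.
BW = 2 * f_m = 2 * 43/2 kHz = 43 kHz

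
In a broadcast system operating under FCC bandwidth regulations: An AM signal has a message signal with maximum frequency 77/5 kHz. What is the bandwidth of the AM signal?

In AM (double-sideband), the bandwidth is twice the message frequency.
BW = 2 * f_m = 2 * 77/5 kHz = 154/5 kHz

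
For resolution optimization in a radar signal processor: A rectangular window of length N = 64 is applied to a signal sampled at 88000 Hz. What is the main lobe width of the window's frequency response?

For a rectangular window of length N,
the main lobe width in frequency is 2*f_s/N.
= 2*88000/64 = 2750 Hz
This determines the minimum frequency separation for resolving two sinusoids.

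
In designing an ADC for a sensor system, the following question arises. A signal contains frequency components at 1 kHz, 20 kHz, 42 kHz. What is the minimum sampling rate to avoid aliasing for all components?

The highest frequency component is f_max = 42 kHz.
Nyquist rate = 2 * f_max = 2 * 42 kHz = 84 kHz.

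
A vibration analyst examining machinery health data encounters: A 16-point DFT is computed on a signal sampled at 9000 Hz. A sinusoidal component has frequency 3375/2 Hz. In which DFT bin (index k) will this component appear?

DFT frequency resolution = f_s/N = 9000/16 = 1125/2 Hz
Bin index k = f_signal / resolution = 3375/2 / 1125/2 = 3
The signal frequency 3375/2 Hz falls in DFT bin k = 3.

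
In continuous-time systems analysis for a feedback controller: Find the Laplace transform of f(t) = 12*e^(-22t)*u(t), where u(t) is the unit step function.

Standard Laplace transform pair:
e^(-at)*u(t) <-> 1/(s+a)
With a = 22: L{12*e^(-22t)*u(t)} = 12/(s+22), ROC: Re(s) > -22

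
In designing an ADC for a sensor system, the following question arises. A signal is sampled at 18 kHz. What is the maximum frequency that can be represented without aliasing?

The maximum frequency that can be represented without aliasing
is the Nyquist frequency: f_max = f_s / 2 = 18 kHz / 2 = 9 kHz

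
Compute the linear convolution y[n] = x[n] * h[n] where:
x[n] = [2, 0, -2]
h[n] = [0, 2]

y[n] = sum_k x[k]*h[n-k]. Output length = len(x) + len(h) - 1 = 3 + 2 - 1 = 4.
y[0] = 2*0 = 0
y[1] = 0*0 + 2*2 = 4
y[2] = -2*0 + 0*2 = 0
y[3] = -2*2 = -4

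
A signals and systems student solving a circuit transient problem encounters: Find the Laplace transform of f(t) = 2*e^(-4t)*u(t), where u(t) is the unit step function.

Standard Laplace transform pair:
e^(-at)*u(t) <-> 1/(s+a)
With a = 4: L{2*e^(-4t)*u(t)} = 2/(s+4), ROC: Re(s) > -4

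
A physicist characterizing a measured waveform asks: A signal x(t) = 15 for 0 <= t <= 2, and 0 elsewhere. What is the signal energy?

Energy = integral of |x(t)|^2 dt over the signal duration
= 15^2 * 2 = 225 * 2 = 450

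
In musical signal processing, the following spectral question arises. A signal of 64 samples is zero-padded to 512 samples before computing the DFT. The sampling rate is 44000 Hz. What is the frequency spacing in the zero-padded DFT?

Original DFT: N = 64, resolution = f_s/N = 44000/64 = 1375/2 Hz
Zero-padded DFT: N = 512, resolution = f_s/N = 44000/512 = 1375/16 Hz
Zero-padding interpolates the spectrum (finer frequency grid)
but does NOT improve the true spectral resolution (ability to resolve close frequencies).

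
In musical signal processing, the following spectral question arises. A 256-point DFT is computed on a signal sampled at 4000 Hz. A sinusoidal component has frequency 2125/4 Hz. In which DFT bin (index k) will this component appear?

DFT frequency resolution = f_s/N = 4000/256 = 125/8 Hz
Bin index k = f_signal / resolution = 2125/4 / 125/8 = 34
The signal frequency 2125/4 Hz falls in DFT bin k = 34.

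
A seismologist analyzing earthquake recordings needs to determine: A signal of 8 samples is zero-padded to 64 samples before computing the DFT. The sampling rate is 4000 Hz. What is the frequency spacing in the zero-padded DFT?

Original DFT: N = 8, resolution = f_s/N = 4000/8 = 500 Hz
Zero-padded DFT: N = 64, resolution = f_s/N = 4000/64 = 125/2 Hz
Zero-padding interpolates the spectrum (finer frequency grid)
but does NOT improve the true spectral resolution (ability to resolve close frequencies).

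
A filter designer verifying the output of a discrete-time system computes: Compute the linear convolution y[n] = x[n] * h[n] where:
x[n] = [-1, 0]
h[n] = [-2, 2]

y[n] = sum_k x[k]*h[n-k]. Output length = len(x) + len(h) - 1 = 2 + 2 - 1 = 3.
y[0] = -1*-2 = 2
y[1] = 0*-2 + -1*2 = -2
y[2] = 0*2 = 0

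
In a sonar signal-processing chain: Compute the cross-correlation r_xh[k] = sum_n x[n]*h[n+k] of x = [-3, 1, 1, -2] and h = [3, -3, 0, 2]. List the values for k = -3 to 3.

Both sequences indexed from 0 and zero outside their support.
Lags with overlap: k = -3 to 3.
  r_xh[-3] = x[3]*h[0] = -6
  r_xh[-2] = x[2]*h[0] + x[3]*h[1] = 9
  r_xh[-1] = x[1]*h[0] + x[2]*h[1] + x[3]*h[2] = 0
  r_xh[0] = x[0]*h[0] + x[1]*h[1] + x[2]*h[2] + x[3]*h[3] = -16
  r_xh[1] = x[0]*h[1] + x[1]*h[2] + x[2]*h[3] = 11
  r_xh[2] = x[0]*h[2] + x[1]*h[3] = 2
  r_xh[3] = x[0]*h[3] = -6
r_xh = [-6, 9, 0, -16, 11, 2, -6] (for k = -3, ..., 3)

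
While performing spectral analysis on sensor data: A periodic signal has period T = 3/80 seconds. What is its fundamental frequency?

The fundamental frequency is the reciprocal of the period.
f = 1/T = 1/(3/80) = 80/3 Hz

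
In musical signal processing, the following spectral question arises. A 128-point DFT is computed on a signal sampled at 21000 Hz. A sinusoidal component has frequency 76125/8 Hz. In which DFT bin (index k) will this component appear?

DFT frequency resolution = f_s/N = 21000/128 = 2625/16 Hz
Bin index k = f_signal / resolution = 76125/8 / 2625/16 = 58
The signal frequency 76125/8 Hz falls in DFT bin k = 58.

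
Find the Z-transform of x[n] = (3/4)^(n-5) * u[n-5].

Time-shifting property: if X(z) = Z{x[n]}, then Z{x[n-d]} = z^(-d) * X(z)
X(z) = z/(z - 3/4) for x[n] = (3/4)^n * u[n]
Z{x[n-5]} = z^(-5) * z/(z - 3/4) = z^(-4)/(z - 3/4)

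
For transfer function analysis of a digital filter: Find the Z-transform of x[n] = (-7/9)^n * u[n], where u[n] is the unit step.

The Z-transform of a^n * u[n] is z/(z-a) for |z| > |a|.
Here a = -7/9, so X(z) = z/(z - (-7/9)) = 9z/(9z + 7)
ROC: |z| > 7/9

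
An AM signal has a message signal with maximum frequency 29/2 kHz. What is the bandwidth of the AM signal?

In AM (double-sideband), the bandwidth is twice the message frequency.
BW = 2 * f_m = 2 * 29/2 kHz = 29 kHz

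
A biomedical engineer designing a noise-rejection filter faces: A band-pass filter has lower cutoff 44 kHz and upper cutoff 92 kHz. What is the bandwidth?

Bandwidth = f_high - f_low
= 92 kHz - 44 kHz = 48 kHz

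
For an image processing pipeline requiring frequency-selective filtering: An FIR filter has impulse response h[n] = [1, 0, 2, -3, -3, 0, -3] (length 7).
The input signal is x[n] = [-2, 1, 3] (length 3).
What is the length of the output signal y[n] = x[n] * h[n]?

For linear convolution, the output length is:
len(y) = len(x) + len(h) - 1 = 3 + 7 - 1 = 9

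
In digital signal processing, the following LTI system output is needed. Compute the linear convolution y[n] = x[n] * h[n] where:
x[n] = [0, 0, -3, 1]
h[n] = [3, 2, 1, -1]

y[n] = sum_k x[k]*h[n-k]. Output length = len(x) + len(h) - 1 = 4 + 4 - 1 = 7.
y[0] = 0*3 = 0
y[1] = 0*3 + 0*2 = 0
y[2] = -3*3 + 0*2 + 0*1 = -9
y[3] = 1*3 + -3*2 + 0*1 + 0*-1 = -3
y[4] = 1*2 + -3*1 + 0*-1 = -1
y[5] = 1*1 + -3*-1 = 4
y[6] = 1*-1 = -1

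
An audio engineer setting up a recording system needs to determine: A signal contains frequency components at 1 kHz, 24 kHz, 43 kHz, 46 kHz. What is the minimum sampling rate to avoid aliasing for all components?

The highest frequency component is f_max = 46 kHz.
Nyquist rate = 2 * f_max = 2 * 46 kHz = 92 kHz.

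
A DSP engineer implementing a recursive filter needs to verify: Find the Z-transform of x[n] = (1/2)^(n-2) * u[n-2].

Time-shifting property: if X(z) = Z{x[n]}, then Z{x[n-d]} = z^(-d) * X(z)
X(z) = z/(z - 1/2) for x[n] = (1/2)^n * u[n]
Z{x[n-2]} = z^(-2) * z/(z - 1/2) = z^(-1)/(z - 1/2)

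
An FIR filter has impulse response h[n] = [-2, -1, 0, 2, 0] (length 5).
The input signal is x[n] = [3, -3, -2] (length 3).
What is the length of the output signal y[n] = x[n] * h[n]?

For linear convolution, the output length is:
len(y) = len(x) + len(h) - 1 = 3 + 5 - 1 = 7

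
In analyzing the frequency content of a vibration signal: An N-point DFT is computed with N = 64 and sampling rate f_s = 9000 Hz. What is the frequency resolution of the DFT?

DFT frequency resolution = f_s / N
= 9000 / 64 = 1125/8 Hz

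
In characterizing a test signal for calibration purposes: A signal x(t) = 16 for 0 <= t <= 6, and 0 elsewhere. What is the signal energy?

Energy = integral of |x(t)|^2 dt over the signal duration
= 16^2 * 6 = 256 * 6 = 1536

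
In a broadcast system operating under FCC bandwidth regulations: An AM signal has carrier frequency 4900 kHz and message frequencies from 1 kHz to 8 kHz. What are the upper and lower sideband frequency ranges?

Upper sideband (USB) = fc + [fm_low, fm_high] = 4900 + [1, 8] = [4901, 4908] kHz
Lower sideband (LSB) = fc - [fm_high, fm_low] = 4900 - [8, 1] = [4892, 4899] kHz
Total occupied spectrum: 4892 kHz to 4908 kHz (plus carrier at 4900 kHz)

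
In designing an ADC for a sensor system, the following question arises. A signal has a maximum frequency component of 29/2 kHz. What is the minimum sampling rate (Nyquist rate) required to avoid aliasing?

By the Nyquist-Shannon sampling theorem,
the minimum sampling rate (Nyquist rate) must be at least 2 * f_max.
Nyquist rate = 2 * 29/2 kHz = 29 kHz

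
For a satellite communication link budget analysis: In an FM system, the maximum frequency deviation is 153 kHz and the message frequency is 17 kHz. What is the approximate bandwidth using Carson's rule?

Carson's rule: BW = 2*(delta_f + f_m)
= 2*(153 + 17) kHz = 340 kHz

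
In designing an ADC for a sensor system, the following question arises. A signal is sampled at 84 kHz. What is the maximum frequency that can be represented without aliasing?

The maximum frequency that can be represented without aliasing
is the Nyquist frequency: f_max = f_s / 2 = 84 kHz / 2 = 42 kHz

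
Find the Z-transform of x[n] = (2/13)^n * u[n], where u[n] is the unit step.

The Z-transform of a^n * u[n] is z/(z-a) for |z| > |a|.
Here a = 2/13, so X(z) = z/(z - (2/13)) = 13z/(13z - 2)
ROC: |z| > 2/13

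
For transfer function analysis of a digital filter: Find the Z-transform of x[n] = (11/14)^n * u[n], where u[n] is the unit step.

The Z-transform of a^n * u[n] is z/(z-a) for |z| > |a|.
Here a = 11/14, so X(z) = z/(z - (11/14)) = 14z/(14z - 11)
ROC: |z| > 11/14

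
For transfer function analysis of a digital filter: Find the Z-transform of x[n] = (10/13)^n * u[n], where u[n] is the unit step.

The Z-transform of a^n * u[n] is z/(z-a) for |z| > |a|.
Here a = 10/13, so X(z) = z/(z - (10/13)) = 13z/(13z - 10)
ROC: |z| > 10/13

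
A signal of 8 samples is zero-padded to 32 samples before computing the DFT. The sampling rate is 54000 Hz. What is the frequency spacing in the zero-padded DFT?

Original DFT: N = 8, resolution = f_s/N = 54000/8 = 6750 Hz
Zero-padded DFT: N = 32, resolution = f_s/N = 54000/32 = 3375/2 Hz
Zero-padding interpolates the spectrum (finer frequency grid)
but does NOT improve the true spectral resolution (ability to resolve close frequencies).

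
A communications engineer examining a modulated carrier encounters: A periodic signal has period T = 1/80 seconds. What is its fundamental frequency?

The fundamental frequency is the reciprocal of the period.
f = 1/T = 1/(1/80) = 80 Hz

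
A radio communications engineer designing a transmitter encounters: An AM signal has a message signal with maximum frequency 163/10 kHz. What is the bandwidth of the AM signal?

In AM (double-sideband), the bandwidth is twice the message frequency.
BW = 2 * f_m = 2 * 163/10 kHz = 163/5 kHz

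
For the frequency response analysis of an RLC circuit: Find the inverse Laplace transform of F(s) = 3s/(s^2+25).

Standard pair: s/(s^2+w^2) <-> cos(wt)*u(t)
With k=3, w=5: f(t) = 3*cos(5t)*u(t)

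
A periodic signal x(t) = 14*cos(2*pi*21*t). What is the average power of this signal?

Average power of A*cos(wt) is A^2/2.
P = 14^2 / 2 = 196/2 = 98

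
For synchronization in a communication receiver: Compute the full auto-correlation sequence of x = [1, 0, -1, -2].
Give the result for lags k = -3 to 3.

r_xx[k] = sum_m x[m]*x[m+k], indexed from 0, for k = -3 to 3:
  r_xx[-3] = x[3]*x[0] = -2
  r_xx[-2] = x[2]*x[0] + x[3]*x[1] = -1
  r_xx[-1] = x[1]*x[0] + x[2]*x[1] + x[3]*x[2] = 2
  r_xx[0] = x[0]*x[0] + x[1]*x[1] + x[2]*x[2] + x[3]*x[3] = 6
  r_xx[1] = x[0]*x[1] + x[1]*x[2] + x[2]*x[3] = 2
  r_xx[2] = x[0]*x[2] + x[1]*x[3] = -1
  r_xx[3] = x[0]*x[3] = -2
r_xx = [-2, -1, 2, 6, 2, -1, -2]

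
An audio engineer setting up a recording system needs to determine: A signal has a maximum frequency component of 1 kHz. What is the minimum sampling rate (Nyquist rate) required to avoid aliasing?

By the Nyquist-Shannon sampling theorem,
the minimum sampling rate (Nyquist rate) must be at least 2 * f_max.
Nyquist rate = 2 * 1 kHz = 2 kHz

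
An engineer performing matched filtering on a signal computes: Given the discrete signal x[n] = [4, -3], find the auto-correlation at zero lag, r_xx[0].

The auto-correlation at zero lag r_xx[0] equals the signal energy.
r_xx[0] = sum of x[n]^2 = 4^2 + (-3)^2
= 16 + 9 = 25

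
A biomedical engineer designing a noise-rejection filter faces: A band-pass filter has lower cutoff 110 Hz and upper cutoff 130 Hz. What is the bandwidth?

Bandwidth = f_high - f_low
= 130 Hz - 110 Hz = 20 Hz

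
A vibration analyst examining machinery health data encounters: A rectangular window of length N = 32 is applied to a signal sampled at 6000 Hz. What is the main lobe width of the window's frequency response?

For a rectangular window of length N,
the main lobe width in frequency is 2*f_s/N.
= 2*6000/32 = 375 Hz
This determines the minimum frequency separation for resolving two sinusoids.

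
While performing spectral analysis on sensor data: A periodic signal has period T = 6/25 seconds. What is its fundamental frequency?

The fundamental frequency is the reciprocal of the period.
f = 1/T = 1/(6/25) = 25/6 Hz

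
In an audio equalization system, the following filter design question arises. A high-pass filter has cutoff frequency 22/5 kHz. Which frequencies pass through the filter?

A high-pass filter passes all frequencies above the cutoff frequency 22/5 kHz and attenuates lower frequencies.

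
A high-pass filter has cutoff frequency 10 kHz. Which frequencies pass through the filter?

A high-pass filter passes all frequencies above the cutoff frequency 10 kHz and attenuates lower frequencies.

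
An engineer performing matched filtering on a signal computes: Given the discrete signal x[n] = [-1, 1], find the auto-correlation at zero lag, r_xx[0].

The auto-correlation at zero lag r_xx[0] equals the signal energy.
r_xx[0] = sum of x[n]^2 = (-1)^2 + 1^2
= 1 + 1 = 2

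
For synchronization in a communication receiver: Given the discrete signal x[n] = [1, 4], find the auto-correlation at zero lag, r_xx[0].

The auto-correlation at zero lag r_xx[0] equals the signal energy.
r_xx[0] = sum of x[n]^2 = 1^2 + 4^2
= 1 + 16 = 17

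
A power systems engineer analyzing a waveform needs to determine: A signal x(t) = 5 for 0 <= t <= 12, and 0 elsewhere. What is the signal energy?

Energy = integral of |x(t)|^2 dt over the signal duration
= 5^2 * 12 = 25 * 12 = 300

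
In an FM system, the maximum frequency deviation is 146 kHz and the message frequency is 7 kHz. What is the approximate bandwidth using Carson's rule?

Carson's rule: BW = 2*(delta_f + f_m)
= 2*(146 + 7) kHz = 306 kHz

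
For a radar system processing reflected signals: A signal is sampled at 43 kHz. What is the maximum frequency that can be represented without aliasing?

The maximum frequency that can be represented without aliasing
is the Nyquist frequency: f_max = f_s / 2 = 43 kHz / 2 = 43/2 kHz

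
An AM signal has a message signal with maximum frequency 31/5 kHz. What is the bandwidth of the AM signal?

In AM (double-sideband), the bandwidth is twice the message frequency.
BW = 2 * f_m = 2 * 31/5 kHz = 62/5 kHz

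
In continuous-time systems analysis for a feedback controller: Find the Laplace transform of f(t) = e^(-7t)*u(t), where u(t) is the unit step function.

Standard Laplace transform pair:
e^(-at)*u(t) <-> 1/(s+a)
With a = 7: L{e^(-7t)*u(t)} = 1/(s+7), ROC: Re(s) > -7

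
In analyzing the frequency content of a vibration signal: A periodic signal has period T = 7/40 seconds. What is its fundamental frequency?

The fundamental frequency is the reciprocal of the period.
f = 1/T = 1/(7/40) = 40/7 Hz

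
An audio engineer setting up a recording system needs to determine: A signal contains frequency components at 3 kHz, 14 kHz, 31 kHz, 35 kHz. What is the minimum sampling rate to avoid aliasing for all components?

The highest frequency component is f_max = 35 kHz.
Nyquist rate = 2 * f_max = 2 * 35 kHz = 70 kHz.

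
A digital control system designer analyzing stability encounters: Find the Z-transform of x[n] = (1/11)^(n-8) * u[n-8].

Time-shifting property: if X(z) = Z{x[n]}, then Z{x[n-d]} = z^(-d) * X(z)
X(z) = z/(z - 1/11) for x[n] = (1/11)^n * u[n]
Z{x[n-8]} = z^(-8) * z/(z - 1/11) = z^(-7)/(z - 1/11)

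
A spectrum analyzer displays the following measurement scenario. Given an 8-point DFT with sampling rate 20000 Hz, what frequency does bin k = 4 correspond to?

The frequency of DFT bin k is: f_k = k * f_s / N
f_4 = 4 * 20000 / 8 = 10000 Hz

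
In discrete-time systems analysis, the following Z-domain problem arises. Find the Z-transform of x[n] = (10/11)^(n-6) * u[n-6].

Time-shifting property: if X(z) = Z{x[n]}, then Z{x[n-d]} = z^(-d) * X(z)
X(z) = z/(z - 10/11) for x[n] = (10/11)^n * u[n]
Z{x[n-6]} = z^(-6) * z/(z - 10/11) = z^(-5)/(z - 10/11)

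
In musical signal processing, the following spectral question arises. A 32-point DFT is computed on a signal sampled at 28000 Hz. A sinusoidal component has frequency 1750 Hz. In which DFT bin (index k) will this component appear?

DFT frequency resolution = f_s/N = 28000/32 = 875 Hz
Bin index k = f_signal / resolution = 1750 / 875 = 2
The signal frequency 1750 Hz falls in DFT bin k = 2.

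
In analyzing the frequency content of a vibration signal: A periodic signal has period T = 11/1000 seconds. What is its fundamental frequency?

The fundamental frequency is the reciprocal of the period.
f = 1/T = 1/(11/1000) = 1000/11 Hz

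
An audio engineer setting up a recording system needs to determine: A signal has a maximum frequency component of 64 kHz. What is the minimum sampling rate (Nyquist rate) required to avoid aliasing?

By the Nyquist-Shannon sampling theorem,
the minimum sampling rate (Nyquist rate) must be at least 2 * f_max.
Nyquist rate = 2 * 64 kHz = 128 kHz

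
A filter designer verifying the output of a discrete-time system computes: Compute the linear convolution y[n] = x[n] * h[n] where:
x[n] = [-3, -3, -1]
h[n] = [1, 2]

y[n] = sum_k x[k]*h[n-k]. Output length = len(x) + len(h) - 1 = 3 + 2 - 1 = 4.
y[0] = -3*1 = -3
y[1] = -3*1 + -3*2 = -9
y[2] = -1*1 + -3*2 = -7
y[3] = -1*2 = -2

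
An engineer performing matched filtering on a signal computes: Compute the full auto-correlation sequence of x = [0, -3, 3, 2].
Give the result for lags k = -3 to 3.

r_xx[k] = sum_m x[m]*x[m+k], indexed from 0, for k = -3 to 3:
  r_xx[-3] = x[3]*x[0] = 0
  r_xx[-2] = x[2]*x[0] + x[3]*x[1] = -6
  r_xx[-1] = x[1]*x[0] + x[2]*x[1] + x[3]*x[2] = -3
  r_xx[0] = x[0]*x[0] + x[1]*x[1] + x[2]*x[2] + x[3]*x[3] = 22
  r_xx[1] = x[0]*x[1] + x[1]*x[2] + x[2]*x[3] = -3
  r_xx[2] = x[0]*x[2] + x[1]*x[3] = -6
  r_xx[3] = x[0]*x[3] = 0
r_xx = [0, -6, -3, 22, -3, -6, 0]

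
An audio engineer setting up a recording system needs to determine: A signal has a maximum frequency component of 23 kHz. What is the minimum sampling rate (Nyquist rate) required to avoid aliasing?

By the Nyquist-Shannon sampling theorem,
the minimum sampling rate (Nyquist rate) must be at least 2 * f_max.
Nyquist rate = 2 * 23 kHz = 46 kHz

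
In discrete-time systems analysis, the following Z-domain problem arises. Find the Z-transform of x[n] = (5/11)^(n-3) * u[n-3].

Time-shifting property: if X(z) = Z{x[n]}, then Z{x[n-d]} = z^(-d) * X(z)
X(z) = z/(z - 5/11) for x[n] = (5/11)^n * u[n]
Z{x[n-3]} = z^(-3) * z/(z - 5/11) = z^(-2)/(z - 5/11)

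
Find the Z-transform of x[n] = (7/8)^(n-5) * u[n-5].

Time-shifting property: if X(z) = Z{x[n]}, then Z{x[n-d]} = z^(-d) * X(z)
X(z) = z/(z - 7/8) for x[n] = (7/8)^n * u[n]
Z{x[n-5]} = z^(-5) * z/(z - 7/8) = z^(-4)/(z - 7/8)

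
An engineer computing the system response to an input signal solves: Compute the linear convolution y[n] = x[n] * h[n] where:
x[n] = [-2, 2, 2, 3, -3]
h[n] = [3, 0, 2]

y[n] = sum_k x[k]*h[n-k]. Output length = len(x) + len(h) - 1 = 5 + 3 - 1 = 7.
y[0] = -2*3 = -6
y[1] = 2*3 + -2*0 = 6
y[2] = 2*3 + 2*0 + -2*2 = 2
y[3] = 3*3 + 2*0 + 2*2 = 13
y[4] = -3*3 + 3*0 + 2*2 = -5
y[5] = -3*0 + 3*2 = 6
y[6] = -3*2 = -6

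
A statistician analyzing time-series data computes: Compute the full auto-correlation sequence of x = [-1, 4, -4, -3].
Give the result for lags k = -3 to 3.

r_xx[k] = sum_m x[m]*x[m+k], indexed from 0, for k = -3 to 3:
  r_xx[-3] = x[3]*x[0] = 3
  r_xx[-2] = x[2]*x[0] + x[3]*x[1] = -8
  r_xx[-1] = x[1]*x[0] + x[2]*x[1] + x[3]*x[2] = -8
  r_xx[0] = x[0]*x[0] + x[1]*x[1] + x[2]*x[2] + x[3]*x[3] = 42
  r_xx[1] = x[0]*x[1] + x[1]*x[2] + x[2]*x[3] = -8
  r_xx[2] = x[0]*x[2] + x[1]*x[3] = -8
  r_xx[3] = x[0]*x[3] = 3
r_xx = [3, -8, -8, 42, -8, -8, 3]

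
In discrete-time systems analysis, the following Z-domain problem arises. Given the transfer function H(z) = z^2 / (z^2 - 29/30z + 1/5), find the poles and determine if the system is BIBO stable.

Poles are roots of the denominator: z^2 - 29/30z + 1/5 = 0.
Quadratic formula: z = [-(-29/30) +/- sqrt((-29/30)^2 - 4*(1/5))] / 2
Discriminant = 841/900 - 4/5 = 121/900; sqrt = 11/30.
z = (29/30 +/- 11/30) / 2 => z = 2/3 or z = 3/10.
|p1| = 2/3, |p2| = 3/10.
For BIBO stability, all poles must lie inside the unit circle (|p| < 1).
System is STABLE since both |p| < 1.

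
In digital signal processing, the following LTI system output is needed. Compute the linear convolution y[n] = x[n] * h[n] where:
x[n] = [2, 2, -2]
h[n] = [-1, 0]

y[n] = sum_k x[k]*h[n-k]. Output length = len(x) + len(h) - 1 = 3 + 2 - 1 = 4.
y[0] = 2*-1 = -2
y[1] = 2*-1 + 2*0 = -2
y[2] = -2*-1 + 2*0 = 2
y[3] = -2*0 = 0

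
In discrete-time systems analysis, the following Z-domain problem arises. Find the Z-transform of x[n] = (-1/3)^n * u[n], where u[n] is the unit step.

The Z-transform of a^n * u[n] is z/(z-a) for |z| > |a|.
Here a = -1/3, so X(z) = z/(z - (-1/3)) = 3z/(3z + 1)
ROC: |z| > 1/3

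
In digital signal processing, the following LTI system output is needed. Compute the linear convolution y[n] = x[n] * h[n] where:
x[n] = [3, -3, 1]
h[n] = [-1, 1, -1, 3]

y[n] = sum_k x[k]*h[n-k]. Output length = len(x) + len(h) - 1 = 3 + 4 - 1 = 6.
y[0] = 3*-1 = -3
y[1] = -3*-1 + 3*1 = 6
y[2] = 1*-1 + -3*1 + 3*-1 = -7
y[3] = 1*1 + -3*-1 + 3*3 = 13
y[4] = 1*-1 + -3*3 = -10
y[5] = 1*3 = 3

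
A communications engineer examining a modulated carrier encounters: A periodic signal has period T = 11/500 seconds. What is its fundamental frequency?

The fundamental frequency is the reciprocal of the period.
f = 1/T = 1/(11/500) = 500/11 Hz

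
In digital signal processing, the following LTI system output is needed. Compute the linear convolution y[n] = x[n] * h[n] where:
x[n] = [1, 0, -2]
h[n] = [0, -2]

y[n] = sum_k x[k]*h[n-k]. Output length = len(x) + len(h) - 1 = 3 + 2 - 1 = 4.
y[0] = 1*0 = 0
y[1] = 0*0 + 1*-2 = -2
y[2] = -2*0 + 0*-2 = 0
y[3] = -2*-2 = 4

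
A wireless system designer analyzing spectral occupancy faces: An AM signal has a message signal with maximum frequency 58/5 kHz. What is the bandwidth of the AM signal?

In AM (double-sideband), the bandwidth is twice the message frequency.
BW = 2 * f_m = 2 * 58/5 kHz = 116/5 kHz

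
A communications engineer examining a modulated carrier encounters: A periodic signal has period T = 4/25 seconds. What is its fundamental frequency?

The fundamental frequency is the reciprocal of the period.
f = 1/T = 1/(4/25) = 25/4 Hz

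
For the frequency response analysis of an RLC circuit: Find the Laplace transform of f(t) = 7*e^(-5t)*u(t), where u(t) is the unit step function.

Standard Laplace transform pair:
e^(-at)*u(t) <-> 1/(s+a)
With a = 5: L{7*e^(-5t)*u(t)} = 7/(s+5), ROC: Re(s) > -5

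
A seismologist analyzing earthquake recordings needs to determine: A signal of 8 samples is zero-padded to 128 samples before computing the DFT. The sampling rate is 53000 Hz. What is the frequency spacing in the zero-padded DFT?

Original DFT: N = 8, resolution = f_s/N = 53000/8 = 6625 Hz
Zero-padded DFT: N = 128, resolution = f_s/N = 53000/128 = 6625/16 Hz
Zero-padding interpolates the spectrum (finer frequency grid)
but does NOT improve the true spectral resolution (ability to resolve close frequencies).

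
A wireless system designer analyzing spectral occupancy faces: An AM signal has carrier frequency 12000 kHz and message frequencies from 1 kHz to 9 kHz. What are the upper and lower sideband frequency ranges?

Upper sideband (USB) = fc + [fm_low, fm_high] = 12000 + [1, 9] = [12001, 12009] kHz
Lower sideband (LSB) = fc - [fm_high, fm_low] = 12000 - [9, 1] = [11991, 11999] kHz
Total occupied spectrum: 11991 kHz to 12009 kHz (plus carrier at 12000 kHz)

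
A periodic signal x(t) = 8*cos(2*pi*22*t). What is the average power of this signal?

Average power of A*cos(wt) is A^2/2.
P = 8^2 / 2 = 64/2 = 32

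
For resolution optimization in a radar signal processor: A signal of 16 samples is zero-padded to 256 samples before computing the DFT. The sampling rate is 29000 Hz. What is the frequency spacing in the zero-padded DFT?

Original DFT: N = 16, resolution = f_s/N = 29000/16 = 3625/2 Hz
Zero-padded DFT: N = 256, resolution = f_s/N = 29000/256 = 3625/32 Hz
Zero-padding interpolates the spectrum (finer frequency grid)
but does NOT improve the true spectral resolution (ability to resolve close frequencies).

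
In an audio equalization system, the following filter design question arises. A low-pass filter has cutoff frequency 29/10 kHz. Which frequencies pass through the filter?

A low-pass filter passes all frequencies below the cutoff frequency 29/10 kHz and attenuates higher frequencies.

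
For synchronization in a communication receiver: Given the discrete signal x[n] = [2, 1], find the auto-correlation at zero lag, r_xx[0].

The auto-correlation at zero lag r_xx[0] equals the signal energy.
r_xx[0] = sum of x[n]^2 = 2^2 + 1^2
= 4 + 1 = 5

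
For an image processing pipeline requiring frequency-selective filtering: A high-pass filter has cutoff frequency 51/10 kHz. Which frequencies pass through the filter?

A high-pass filter passes all frequencies above the cutoff frequency 51/10 kHz and attenuates lower frequencies.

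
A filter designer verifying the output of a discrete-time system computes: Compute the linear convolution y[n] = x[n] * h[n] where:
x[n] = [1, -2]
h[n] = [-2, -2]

y[n] = sum_k x[k]*h[n-k]. Output length = len(x) + len(h) - 1 = 2 + 2 - 1 = 3.
y[0] = 1*-2 = -2
y[1] = -2*-2 + 1*-2 = 2
y[2] = -2*-2 = 4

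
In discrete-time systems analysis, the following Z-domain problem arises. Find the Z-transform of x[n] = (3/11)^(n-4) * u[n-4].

Time-shifting property: if X(z) = Z{x[n]}, then Z{x[n-d]} = z^(-d) * X(z)
X(z) = z/(z - 3/11) for x[n] = (3/11)^n * u[n]
Z{x[n-4]} = z^(-4) * z/(z - 3/11) = z^(-3)/(z - 3/11)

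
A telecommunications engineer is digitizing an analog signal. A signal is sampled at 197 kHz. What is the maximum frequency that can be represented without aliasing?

The maximum frequency that can be represented without aliasing
is the Nyquist frequency: f_max = f_s / 2 = 197 kHz / 2 = 197/2 kHz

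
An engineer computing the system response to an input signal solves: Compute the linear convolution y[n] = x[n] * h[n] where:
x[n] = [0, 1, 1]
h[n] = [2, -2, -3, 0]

y[n] = sum_k x[k]*h[n-k]. Output length = len(x) + len(h) - 1 = 3 + 4 - 1 = 6.
y[0] = 0*2 = 0
y[1] = 1*2 + 0*-2 = 2
y[2] = 1*2 + 1*-2 + 0*-3 = 0
y[3] = 1*-2 + 1*-3 + 0*0 = -5
y[4] = 1*-3 + 1*0 = -3
y[5] = 1*0 = 0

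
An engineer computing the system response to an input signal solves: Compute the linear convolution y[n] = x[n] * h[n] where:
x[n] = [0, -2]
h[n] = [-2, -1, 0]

y[n] = sum_k x[k]*h[n-k]. Output length = len(x) + len(h) - 1 = 2 + 3 - 1 = 4.
y[0] = 0*-2 = 0
y[1] = -2*-2 + 0*-1 = 4
y[2] = -2*-1 + 0*0 = 2
y[3] = -2*0 = 0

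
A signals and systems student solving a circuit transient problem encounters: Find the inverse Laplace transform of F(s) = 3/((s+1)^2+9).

Standard pair: w/((s+a)^2+w^2) <-> e^(-at)*sin(wt)*u(t)
With a=1, w=3: f(t) = e^(-t)*sin(3t)*u(t)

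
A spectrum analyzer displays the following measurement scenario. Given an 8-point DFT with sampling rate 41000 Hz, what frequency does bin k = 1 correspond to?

The frequency of DFT bin k is: f_k = k * f_s / N
f_1 = 1 * 41000 / 8 = 5125 Hz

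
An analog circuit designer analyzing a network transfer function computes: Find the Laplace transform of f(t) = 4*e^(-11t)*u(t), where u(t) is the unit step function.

Standard Laplace transform pair:
e^(-at)*u(t) <-> 1/(s+a)
With a = 11: L{4*e^(-11t)*u(t)} = 4/(s+11), ROC: Re(s) > -11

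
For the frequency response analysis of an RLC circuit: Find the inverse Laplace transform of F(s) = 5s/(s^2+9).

Standard pair: s/(s^2+w^2) <-> cos(wt)*u(t)
With k=5, w=3: f(t) = 5*cos(3t)*u(t)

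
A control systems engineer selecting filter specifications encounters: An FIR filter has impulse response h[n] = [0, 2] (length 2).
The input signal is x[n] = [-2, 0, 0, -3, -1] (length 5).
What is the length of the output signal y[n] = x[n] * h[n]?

For linear convolution, the output length is:
len(y) = len(x) + len(h) - 1 = 5 + 2 - 1 = 6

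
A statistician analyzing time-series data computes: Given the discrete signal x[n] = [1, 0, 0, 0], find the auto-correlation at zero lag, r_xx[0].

The auto-correlation at zero lag r_xx[0] equals the signal energy.
r_xx[0] = sum of x[n]^2 = 1^2 + 0^2 + 0^2 + 0^2
= 1 + 0 + 0 + 0 = 1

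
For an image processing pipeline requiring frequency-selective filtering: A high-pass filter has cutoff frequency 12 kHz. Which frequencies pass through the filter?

A high-pass filter passes all frequencies above the cutoff frequency 12 kHz and attenuates lower frequencies.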